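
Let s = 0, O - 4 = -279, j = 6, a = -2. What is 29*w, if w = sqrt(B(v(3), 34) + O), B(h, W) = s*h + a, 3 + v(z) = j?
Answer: 29*I*sqrt(277) ≈ 482.66*I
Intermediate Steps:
v(z) = 3 (v(z) = -3 + 6 = 3)
O = -275 (O = 4 - 279 = -275)
B(h, W) = -2 (B(h, W) = 0*h - 2 = 0 - 2 = -2)
w = I*sqrt(277) (w = sqrt(-2 - 275) = sqrt(-277) = I*sqrt(277) ≈ 16.643*I)
29*w = 29*(I*sqrt(277)) = 29*I*sqrt(277)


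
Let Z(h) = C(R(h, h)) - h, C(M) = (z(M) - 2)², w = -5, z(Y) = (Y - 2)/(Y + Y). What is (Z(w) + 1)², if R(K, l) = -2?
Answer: 49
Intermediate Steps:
z(Y) = (-2 + Y)/(2*Y) (z(Y) = (-2 + Y)/((2*Y)) = (-2 + Y)*(1/(2*Y)) = (-2 + Y)/(2*Y))
C(M) = (-2 + (-2 + M)/(2*M))² (C(M) = ((-2 + M)/(2*M) - 2)² = (-2 + (-2 + M)/(2*M))²)
Z(h) = 1 - h (Z(h) = (¼)*(2 + 3*(-2))²/(-2)² - h = (¼)*(¼)*(2 - 6)² - h = (¼)*(¼)*(-4)² - h = (¼)*(¼)*16 - h = 1 - h)
(Z(w) + 1)² = ((1 - 1*(-5)) + 1)² = ((1 + 5) + 1)² = (6 + 1)² = 7² = 49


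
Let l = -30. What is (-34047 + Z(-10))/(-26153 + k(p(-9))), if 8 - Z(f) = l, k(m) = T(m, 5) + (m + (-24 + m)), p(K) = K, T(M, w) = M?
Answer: 34009/26204 ≈ 1.2979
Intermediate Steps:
k(m) = -24 + 3*m (k(m) = m + (m + (-24 + m)) = m + (-24 + 2*m) = -24 + 3*m)
Z(f) = 38 (Z(f) = 8 - 1*(-30) = 8 + 30 = 38)
(-34047 + Z(-10))/(-26153 + k(p(-9))) = (-34047 + 38)/(-26153 + (-24 + 3*(-9))) = -34009/(-26153 + (-24 - 27)) = -34009/(-26153 - 51) = -34009/(-26204) = -34009*(-1/26204) = 34009/26204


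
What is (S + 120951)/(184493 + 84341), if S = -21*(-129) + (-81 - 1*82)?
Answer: 123497/268834 ≈ 0.45938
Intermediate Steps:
S = 2546 (S = 2709 + (-81 - 82) = 2709 - 163 = 2546)
(S + 120951)/(184493 + 84341) = (2546 + 120951)/(184493 + 84341) = 123497/268834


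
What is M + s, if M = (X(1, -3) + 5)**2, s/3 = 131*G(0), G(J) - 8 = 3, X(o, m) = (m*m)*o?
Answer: 4519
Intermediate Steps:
X(o, m) = o*m**2 (X(o, m) = m**2*o = o*m**2)
G(J) = 11 (G(J) = 8 + 3 = 11)
s = 4323 (s = 3*(131*11) = 3*1441 = 4323)
M = 196 (M = (1*(-3)**2 + 5)**2 = (1*9 + 5)**2 = (9 + 5)**2 = 14**2 = 196)
M + s = 196 + 4323 = 4519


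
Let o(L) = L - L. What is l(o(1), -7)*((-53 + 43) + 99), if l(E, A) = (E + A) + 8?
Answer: 89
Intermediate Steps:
o(L) = 0
l(E, A) = 8 + A + E (l(E, A) = (A + E) + 8 = 8 + A + E)
l(o(1), -7)*((-53 + 43) + 99) = (8 - 7 + 0)*((-53 + 43) + 99) = 1*(-10 + 99) = 1*89 = 89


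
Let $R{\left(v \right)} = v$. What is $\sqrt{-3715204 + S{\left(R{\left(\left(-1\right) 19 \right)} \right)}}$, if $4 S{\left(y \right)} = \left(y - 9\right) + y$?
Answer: $\frac{3 i \sqrt{1651207}}{2} \approx 1927.5 i$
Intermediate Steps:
$S{\left(y \right)} = - \frac{9}{4} + \frac{y}{2}$ ($S{\left(y \right)} = \frac{\left(y - 9\right) + y}{4} = \frac{\left(-9 + y\right) + y}{4} = \frac{-9 + 2 y}{4} = - \frac{9}{4} + \frac{y}{2}$)
$\sqrt{-3715204 + S{\left(R{\left(\left(-1\right) 19 \right)} \right)}} = \sqrt{-3715204 + \left(- \frac{9}{4} + \frac{\left(-1\right) 19}{2}\right)} = \sqrt{-3715204 + \left(- \frac{9}{4} + \frac{1}{2} \left(-19\right)\right)} = \sqrt{-3715204 - \frac{47}{4}} = \sqrt{- \frac{14860863}{4}} = \frac{3 i \sqrt{1651207}}{2}$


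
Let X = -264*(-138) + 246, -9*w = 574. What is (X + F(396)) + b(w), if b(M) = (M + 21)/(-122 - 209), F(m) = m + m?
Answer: 111623515/2979 ≈ 37470.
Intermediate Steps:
w = -574/9 (w = -1/9*574 = -574/9 ≈ -63.778)
F(m) = 2*m
b(M) = -21/331 - M/331 (b(M) = (21 + M)/(-331) = (21 + M)*(-1/331) = -21/331 - M/331)
X = 36678 (X = 36432 + 246 = 36678)
(X + F(396)) + b(w) = (36678 + 2*396) + (-21/331 - 1/331*(-574/9)) = (36678 + 792) + (-21/331 + 574/2979) = 37470 + 385/2979 = 111623515/2979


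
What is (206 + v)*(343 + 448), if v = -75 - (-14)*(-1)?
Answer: 92547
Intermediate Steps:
v = -89 (v = -75 - 1*14 = -75 - 14 = -89)
(206 + v)*(343 + 448) = (206 - 89)*(343 + 448) = 117*791 = 92547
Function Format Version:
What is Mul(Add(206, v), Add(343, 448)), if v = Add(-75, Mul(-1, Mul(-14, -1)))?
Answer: 92547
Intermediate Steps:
v = -89 (v = Add(-75, Mul(-1, 14)) = Add(-75, -14) = -89)
Mul(Add(206, v), Add(343, 448)) = Mul(Add(206, -89), Add(343, 448)) = Mul(117, 791) = 92547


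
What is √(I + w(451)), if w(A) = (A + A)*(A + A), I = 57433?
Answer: √871037 ≈ 933.29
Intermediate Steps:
w(A) = 4*A² (w(A) = (2*A)*(2*A) = 4*A²)
√(I + w(451)) = √(57433 + 4*451²) = √(57433 + 4*203401) = √(57433 + 813604) = √871037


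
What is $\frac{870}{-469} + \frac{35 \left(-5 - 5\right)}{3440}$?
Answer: $- \frac{315695}{161336} \approx -1.9568$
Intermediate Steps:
$\frac{870}{-469} + \frac{35 \left(-5 - 5\right)}{3440} = 870 \left(- \frac{1}{469}\right) + 35 \left(-5 - 5\right) \frac{1}{3440} = - \frac{870}{469} + 35 \left(-10\right) \frac{1}{3440} = - \frac{870}{469} - \frac{35}{344} = - \frac{315695}{161336}$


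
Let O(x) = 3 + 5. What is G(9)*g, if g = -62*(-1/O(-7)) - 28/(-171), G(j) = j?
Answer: 5413/76 ≈ 71.224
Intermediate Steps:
O(x) = 8
g = 5413/684 (g = -62/(8*(-1)) - 28/(-171) = -62/(-8) - 28*(-1/171) = -62*(-1/8) + 28/171 = 31/4 + 28/171 = 5413/684 ≈ 7.9137)
G(9)*g = 9*(5413/684) = 5413/76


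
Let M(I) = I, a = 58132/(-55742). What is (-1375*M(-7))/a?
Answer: -268258375/29066 ≈ -9229.3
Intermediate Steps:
a = -29066/27871 (a = 58132*(-1/55742) = -29066/27871 ≈ -1.0429)
(-1375*M(-7))/a = (-1375*(-7))/(-29066/27871) = 9625*(-27871/29066) = -268258375/29066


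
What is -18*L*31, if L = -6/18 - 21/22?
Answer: 7905/11 ≈ 718.64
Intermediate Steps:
L = -85/66 (L = -6*1/18 - 21*1/22 = -1/3 - 21/22 = -85/66 ≈ -1.2879)
-18*L*31 = -18*(-85/66)*31 = (255/11)*31 = 7905/11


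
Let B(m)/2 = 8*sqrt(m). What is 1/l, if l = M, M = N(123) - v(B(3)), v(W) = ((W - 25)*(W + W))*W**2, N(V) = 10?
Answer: -589819/129541865522 - 153600*sqrt(3)/64770932761 ≈ -8.6606e-6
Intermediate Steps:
B(m) = 16*sqrt(m) (B(m) = 2*(8*sqrt(m)) = 16*sqrt(m))
v(W) = 2*W**3*(-25 + W) (v(W) = ((-25 + W)*(2*W))*W**2 = (2*W*(-25 + W))*W**2 = 2*W**3*(-25 + W))
M = 10 - 24576*sqrt(3)*(-25 + 16*sqrt(3)) (M = 10 - 2*(16*sqrt(3))**3*(-25 + 16*sqrt(3)) = 10 - 2*12288*sqrt(3)*(-25 + 16*sqrt(3)) = 10 - 24576*sqrt(3)*(-25 + 16*sqrt(3)) ≈ -1.1547e+5)
l = -1179638 + 614400*sqrt(3) ≈ -1.1547e+5
1/l = 1/(-1179638 + 614400*sqrt(3))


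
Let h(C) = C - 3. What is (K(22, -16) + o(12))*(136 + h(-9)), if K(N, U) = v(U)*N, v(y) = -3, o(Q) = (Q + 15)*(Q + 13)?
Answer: 75516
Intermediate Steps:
o(Q) = (13 + Q)*(15 + Q) (o(Q) = (15 + Q)*(13 + Q) = (13 + Q)*(15 + Q))
K(N, U) = -3*N
h(C) = -3 + C
(K(22, -16) + o(12))*(136 + h(-9)) = (-3*22 + (195 + 12**2 + 28*12))*(136 + (-3 - 9)) = (-66 + (195 + 144 + 336))*(136 - 12) = (-66 + 675)*124 = 609*124 = 75516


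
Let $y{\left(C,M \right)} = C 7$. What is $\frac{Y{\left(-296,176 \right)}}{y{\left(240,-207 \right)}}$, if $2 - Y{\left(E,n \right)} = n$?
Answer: $- \frac{29}{280} \approx -0.10357$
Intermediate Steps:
$Y{\left(E,n \right)} = 2 - n$
$y{\left(C,M \right)} = 7 C$
$\frac{Y{\left(-296,176 \right)}}{y{\left(240,-207 \right)}} = \frac{2 - 176}{7 \cdot 240} = \frac{2 - 176}{1680} = \left(-174\right) \frac{1}{1680} = - \frac{29}{280}$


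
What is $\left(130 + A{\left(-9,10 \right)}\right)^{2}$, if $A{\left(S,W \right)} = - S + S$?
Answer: $16900$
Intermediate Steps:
$A{\left(S,W \right)} = 0$
$\left(130 + A{\left(-9,10 \right)}\right)^{2} = \left(130 + 0\right)^{2} = 130^{2} = 16900$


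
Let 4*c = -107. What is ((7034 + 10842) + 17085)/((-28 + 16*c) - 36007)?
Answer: -34961/36463 ≈ -0.95881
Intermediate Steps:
c = -107/4 (c = (1/4)*(-107) = -107/4 ≈ -26.750)
((7034 + 10842) + 17085)/((-28 + 16*c) - 36007) = ((7034 + 10842) + 17085)/((-28 + 16*(-107/4)) - 36007) = (17876 + 17085)/((-28 - 428) - 36007) = 34961/(-456 - 36007) = 34961/(-36463) = 34961*(-1/36463) = -34961/36463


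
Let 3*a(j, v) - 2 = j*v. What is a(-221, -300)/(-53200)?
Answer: -33151/79800 ≈ -0.41543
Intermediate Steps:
a(j, v) = 2/3 + j*v/3 (a(j, v) = 2/3 + (j*v)/3 = 2/3 + j*v/3)
a(-221, -300)/(-53200) = (2/3 + (1/3)*(-221)*(-300))/(-53200) = (2/3 + 22100)*(-1/53200) = (66302/3)*(-1/53200) = -33151/79800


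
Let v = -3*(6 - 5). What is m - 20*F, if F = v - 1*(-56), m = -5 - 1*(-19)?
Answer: -1046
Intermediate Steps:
v = -3 (v = -3*1 = -3)
m = 14 (m = -5 + 19 = 14)
F = 53 (F = -3 - 1*(-56) = -3 + 56 = 53)
m - 20*F = 14 - 20*53 = 14 - 1060 = -1046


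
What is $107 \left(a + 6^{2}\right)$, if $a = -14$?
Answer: $2354$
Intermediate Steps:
$107 \left(a + 6^{2}\right) = 107 \left(-14 + 6^{2}\right) = 107 \left(-14 + 36\right) = 107 \cdot 22 = 2354$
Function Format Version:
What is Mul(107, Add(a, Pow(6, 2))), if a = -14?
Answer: 2354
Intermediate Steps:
Mul(107, Add(a, Pow(6, 2))) = Mul(107, Add(-14, Pow(6, 2))) = Mul(107, Add(-14, 36)) = Mul(107, 22) = 2354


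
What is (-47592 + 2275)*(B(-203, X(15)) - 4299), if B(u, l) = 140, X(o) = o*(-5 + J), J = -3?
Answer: 188473403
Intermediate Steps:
X(o) = -8*o (X(o) = o*(-5 - 3) = o*(-8) = -8*o)
(-47592 + 2275)*(B(-203, X(15)) - 4299) = (-47592 + 2275)*(140 - 4299) = -45317*(-4159) = 188473403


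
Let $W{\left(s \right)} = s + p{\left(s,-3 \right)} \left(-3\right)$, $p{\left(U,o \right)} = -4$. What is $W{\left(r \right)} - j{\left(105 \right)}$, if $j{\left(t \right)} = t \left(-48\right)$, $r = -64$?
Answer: $4988$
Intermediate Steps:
$j{\left(t \right)} = - 48 t$
$W{\left(s \right)} = 12 + s$ ($W{\left(s \right)} = s - -12 = s + 12 = 12 + s$)
$W{\left(r \right)} - j{\left(105 \right)} = \left(12 - 64\right) - \left(-48\right) 105 = -52 - -5040 = -52 + 5040 = 4988$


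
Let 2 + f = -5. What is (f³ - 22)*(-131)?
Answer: 47815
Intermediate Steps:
f = -7 (f = -2 - 5 = -7)
(f³ - 22)*(-131) = ((-7)³ - 22)*(-131) = (-343 - 22)*(-131) = -365*(-131) = 47815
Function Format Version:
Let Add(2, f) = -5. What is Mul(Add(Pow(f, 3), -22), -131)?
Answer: 47815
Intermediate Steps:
f = -7 (f = Add(-2, -5) = -7)
Mul(Add(Pow(f, 3), -22), -131) = Mul(Add(Pow(-7, 3), -22), -131) = Mul(Add(-343, -22), -131) = Mul(-365, -131) = 47815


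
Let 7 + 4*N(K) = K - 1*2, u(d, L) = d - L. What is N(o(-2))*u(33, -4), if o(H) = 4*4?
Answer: 259/4 ≈ 64.750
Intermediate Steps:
o(H) = 16
N(K) = -9/4 + K/4 (N(K) = -7/4 + (K - 1*2)/4 = -7/4 + (K - 2)/4 = -7/4 + (-2 + K)/4 = -7/4 + (-1/2 + K/4) = -9/4 + K/4)
N(o(-2))*u(33, -4) = (-9/4 + (1/4)*16)*(33 - 1*(-4)) = (-9/4 + 4)*(33 + 4) = (7/4)*37 = 259/4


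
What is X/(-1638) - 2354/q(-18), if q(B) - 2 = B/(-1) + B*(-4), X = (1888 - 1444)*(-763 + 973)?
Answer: -49341/598 ≈ -82.510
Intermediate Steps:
X = 93240 (X = 444*210 = 93240)
q(B) = 2 - 5*B (q(B) = 2 + (B/(-1) + B*(-4)) = 2 + (B*(-1) - 4*B) = 2 + (-B - 4*B) = 2 - 5*B)
X/(-1638) - 2354/q(-18) = 93240/(-1638) - 2354/(2 - 5*(-18)) = 93240*(-1/1638) - 2354/(2 + 90) = -740/13 - 2354/92 = -740/13 - 2354*1/92 = -740/13 - 1177/46 = -49341/598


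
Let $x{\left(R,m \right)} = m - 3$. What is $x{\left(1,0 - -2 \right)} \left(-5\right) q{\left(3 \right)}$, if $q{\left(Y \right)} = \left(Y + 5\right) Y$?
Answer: $120$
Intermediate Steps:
$q{\left(Y \right)} = Y \left(5 + Y\right)$ ($q{\left(Y \right)} = \left(5 + Y\right) Y = Y \left(5 + Y\right)$)
$x{\left(R,m \right)} = -3 + m$ ($x{\left(R,m \right)} = m - 3 = -3 + m$)
$x{\left(1,0 - -2 \right)} \left(-5\right) q{\left(3 \right)} = \left(-3 + \left(0 - -2\right)\right) \left(-5\right) 3 \left(5 + 3\right) = \left(-3 + \left(0 + 2\right)\right) \left(-5\right) 3 \cdot 8 = \left(-3 + 2\right) \left(-5\right) 24 = \left(-1\right) \left(-5\right) 24 = 5 \cdot 24 = 120$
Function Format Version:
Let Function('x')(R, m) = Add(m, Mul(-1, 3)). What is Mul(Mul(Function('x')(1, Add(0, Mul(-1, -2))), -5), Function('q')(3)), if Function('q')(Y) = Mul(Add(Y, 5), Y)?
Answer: 120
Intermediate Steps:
Function('q')(Y) = Mul(Y, Add(5, Y)) (Function('q')(Y) = Mul(Add(5, Y), Y) = Mul(Y, Add(5, Y)))
Function('x')(R, m) = Add(-3, m) (Function('x')(R, m) = Add(m, -3) = Add(-3, m))
Mul(Mul(Function('x')(1, Add(0, Mul(-1, -2))), -5), Function('q')(3)) = Mul(Mul(Add(-3, Add(0, Mul(-1, -2))), -5), Mul(3, Add(5, 3))) = Mul(Mul(Add(-3, Add(0, 2)), -5), Mul(3, 8)) = Mul(Mul(Add(-3, 2), -5), 24) = Mul(Mul(-1, -5), 24) = Mul(5, 24) = 120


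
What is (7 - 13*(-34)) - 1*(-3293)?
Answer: 3742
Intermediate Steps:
(7 - 13*(-34)) - 1*(-3293) = (7 + 442) + 3293 = 449 + 3293 = 3742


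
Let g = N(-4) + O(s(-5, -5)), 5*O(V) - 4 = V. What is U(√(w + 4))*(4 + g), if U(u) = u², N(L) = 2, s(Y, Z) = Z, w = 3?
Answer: 203/5 ≈ 40.600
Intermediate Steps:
O(V) = ⅘ + V/5
g = 9/5 (g = 2 + (⅘ + (⅕)*(-5)) = 2 + (⅘ - 1) = 2 - ⅕ = 9/5 ≈ 1.8000)
U(√(w + 4))*(4 + g) = (√(3 + 4))²*(4 + 9/5) = (√7)²*(29/5) = 7*(29/5) = 203/5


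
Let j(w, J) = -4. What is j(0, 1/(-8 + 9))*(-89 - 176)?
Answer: 1060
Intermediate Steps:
j(0, 1/(-8 + 9))*(-89 - 176) = -4*(-89 - 176) = -4*(-265) = 1060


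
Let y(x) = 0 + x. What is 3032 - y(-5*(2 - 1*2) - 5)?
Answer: 3037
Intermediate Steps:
y(x) = x
3032 - y(-5*(2 - 1*2) - 5) = 3032 - (-5*(2 - 1*2) - 5) = 3032 - (-5*(2 - 2) - 5) = 3032 - (-5*0 - 5) = 3032 - (0 - 5) = 3032 - 1*(-5) = 3032 + 5 = 3037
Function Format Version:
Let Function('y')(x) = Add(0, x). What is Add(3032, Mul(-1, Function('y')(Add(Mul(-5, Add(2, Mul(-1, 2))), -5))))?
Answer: 3037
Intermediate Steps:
Function('y')(x) = x
Add(3032, Mul(-1, Function('y')(Add(Mul(-5, Add(2, Mul(-1, 2))), -5)))) = Add(3032, Mul(-1, Add(Mul(-5, Add(2, Mul(-1, 2))), -5))) = Add(3032, Mul(-1, Add(Mul(-5, Add(2, -2)), -5))) = Add(3032, Mul(-1, Add(Mul(-5, 0), -5))) = Add(3032, Mul(-1, Add(0, -5))) = Add(3032, Mul(-1, -5)) = Add(3032, 5) = 3037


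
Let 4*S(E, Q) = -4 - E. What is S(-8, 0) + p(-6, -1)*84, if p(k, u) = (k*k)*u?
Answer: -3023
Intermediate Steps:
S(E, Q) = -1 - E/4 (S(E, Q) = (-4 - E)/4 = -1 - E/4)
p(k, u) = u*k**2 (p(k, u) = k**2*u = u*k**2)
S(-8, 0) + p(-6, -1)*84 = (-1 - 1/4*(-8)) - 1*(-6)**2*84 = (-1 + 2) - 1*36*84 = 1 - 36*84 = 1 - 3024 = -3023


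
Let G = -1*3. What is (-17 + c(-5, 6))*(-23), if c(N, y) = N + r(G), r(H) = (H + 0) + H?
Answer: 644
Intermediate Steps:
G = -3
r(H) = 2*H (r(H) = H + H = 2*H)
c(N, y) = -6 + N (c(N, y) = N + 2*(-3) = N - 6 = -6 + N)
(-17 + c(-5, 6))*(-23) = (-17 + (-6 - 5))*(-23) = (-17 - 11)*(-23) = -28*(-23) = 644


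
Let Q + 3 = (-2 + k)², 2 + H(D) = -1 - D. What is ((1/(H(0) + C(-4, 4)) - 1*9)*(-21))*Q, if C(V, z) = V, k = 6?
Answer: 2496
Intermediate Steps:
H(D) = -3 - D (H(D) = -2 + (-1 - D) = -3 - D)
Q = 13 (Q = -3 + (-2 + 6)² = -3 + 4² = -3 + 16 = 13)
((1/(H(0) + C(-4, 4)) - 1*9)*(-21))*Q = ((1/((-3 - 1*0) - 4) - 1*9)*(-21))*13 = ((1/((-3 + 0) - 4) - 9)*(-21))*13 = ((1/(-3 - 4) - 9)*(-21))*13 = ((1/(-7) - 9)*(-21))*13 = ((-⅐ - 9)*(-21))*13 = -64/7*(-21)*13 = 192*13 = 2496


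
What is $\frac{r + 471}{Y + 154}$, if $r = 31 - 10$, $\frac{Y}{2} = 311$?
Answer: $\frac{123}{194} \approx 0.63402$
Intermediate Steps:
$Y = 622$ ($Y = 2 \cdot 311 = 622$)
$r = 21$ ($r = 31 - 10 = 21$)
$\frac{r + 471}{Y + 154} = \frac{21 + 471}{622 + 154} = \frac{492}{776} = 492 \cdot \frac{1}{776} = \frac{123}{194}$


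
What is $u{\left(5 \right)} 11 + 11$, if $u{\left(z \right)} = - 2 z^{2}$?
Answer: $-539$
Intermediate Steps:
$u{\left(5 \right)} 11 + 11 = - 2 \cdot 5^{2} \cdot 11 + 11 = \left(-2\right) 25 \cdot 11 + 11 = \left(-50\right) 11 + 11 = -550 + 11 = -539$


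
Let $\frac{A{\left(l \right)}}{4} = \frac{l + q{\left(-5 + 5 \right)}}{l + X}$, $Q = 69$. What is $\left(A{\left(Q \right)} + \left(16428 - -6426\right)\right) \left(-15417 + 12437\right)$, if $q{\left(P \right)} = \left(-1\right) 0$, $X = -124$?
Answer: $- \frac{748989624}{11} \approx -6.809 \cdot 10^{7}$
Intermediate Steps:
$q{\left(P \right)} = 0$
$A{\left(l \right)} = \frac{4 l}{-124 + l}$ ($A{\left(l \right)} = 4 \frac{l + 0}{l - 124} = 4 \frac{l}{-124 + l} = \frac{4 l}{-124 + l}$)
$\left(A{\left(Q \right)} + \left(16428 - -6426\right)\right) \left(-15417 + 12437\right) = \left(4 \cdot 69 \frac{1}{-124 + 69} + \left(16428 - -6426\right)\right) \left(-15417 + 12437\right) = \left(4 \cdot 69 \frac{1}{-55} + \left(16428 + 6426\right)\right) \left(-2980\right) = \left(4 \cdot 69 \left(- \frac{1}{55}\right) + 22854\right) \left(-2980\right) = \left(- \frac{276}{55} + 22854\right) \left(-2980\right) = \frac{1256694}{55} \left(-2980\right) = - \frac{748989624}{11}$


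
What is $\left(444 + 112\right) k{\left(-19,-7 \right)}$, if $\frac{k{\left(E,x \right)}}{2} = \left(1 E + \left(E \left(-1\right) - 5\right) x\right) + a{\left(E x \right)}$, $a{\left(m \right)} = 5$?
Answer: $-124544$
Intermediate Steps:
$k{\left(E,x \right)} = 10 + 2 E + 2 x \left(-5 - E\right)$ ($k{\left(E,x \right)} = 2 \left(\left(1 E + \left(E \left(-1\right) - 5\right) x\right) + 5\right) = 2 \left(\left(E + \left(- E - 5\right) x\right) + 5\right) = 2 \left(\left(E + \left(-5 - E\right) x\right) + 5\right) = 2 \left(\left(E + x \left(-5 - E\right)\right) + 5\right) = 2 \left(5 + E + x \left(-5 - E\right)\right) = 10 + 2 E + 2 x \left(-5 - E\right)$)
$\left(444 + 112\right) k{\left(-19,-7 \right)} = \left(444 + 112\right) \left(10 - -70 + 2 \left(-19\right) - \left(-38\right) \left(-7\right)\right) = 556 \left(10 + 70 - 38 - 266\right) = 556 \left(-224\right) = -124544$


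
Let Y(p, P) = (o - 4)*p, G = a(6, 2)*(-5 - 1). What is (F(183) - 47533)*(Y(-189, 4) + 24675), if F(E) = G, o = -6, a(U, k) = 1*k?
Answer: -1263032925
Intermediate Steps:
a(U, k) = k
G = -12 (G = 2*(-5 - 1) = 2*(-6) = -12)
F(E) = -12
Y(p, P) = -10*p (Y(p, P) = (-6 - 4)*p = -10*p)
(F(183) - 47533)*(Y(-189, 4) + 24675) = (-12 - 47533)*(-10*(-189) + 24675) = -47545*(1890 + 24675) = -47545*26565 = -1263032925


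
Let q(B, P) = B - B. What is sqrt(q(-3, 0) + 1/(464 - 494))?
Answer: I*sqrt(30)/30 ≈ 0.18257*I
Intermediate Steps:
q(B, P) = 0
sqrt(q(-3, 0) + 1/(464 - 494)) = sqrt(0 + 1/(464 - 494)) = sqrt(0 + 1/(-30)) = sqrt(0 - 1/30) = sqrt(-1/30) = I*sqrt(30)/30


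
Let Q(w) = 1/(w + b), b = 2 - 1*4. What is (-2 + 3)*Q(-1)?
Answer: -⅓ ≈ -0.33333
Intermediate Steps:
b = -2 (b = 2 - 4 = -2)
Q(w) = 1/(-2 + w) (Q(w) = 1/(w - 2) = 1/(-2 + w))
(-2 + 3)*Q(-1) = (-2 + 3)/(-2 - 1) = 1/(-3) = 1*(-⅓) = -⅓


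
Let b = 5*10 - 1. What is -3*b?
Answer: -147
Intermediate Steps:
b = 49 (b = 50 - 1 = 49)
-3*b = -3*49 = -147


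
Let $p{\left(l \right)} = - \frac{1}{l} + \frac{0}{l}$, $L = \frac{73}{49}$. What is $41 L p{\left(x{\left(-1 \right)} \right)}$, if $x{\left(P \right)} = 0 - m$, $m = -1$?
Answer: $- \frac{2993}{49} \approx -61.082$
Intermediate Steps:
$L = \frac{73}{49}$ ($L = 73 \cdot \frac{1}{49} = \frac{73}{49} \approx 1.4898$)
$x{\left(P \right)} = 1$ ($x{\left(P \right)} = 0 - -1 = 0 + 1 = 1$)
$p{\left(l \right)} = - \frac{1}{l}$ ($p{\left(l \right)} = - \frac{1}{l} + 0 = - \frac{1}{l}$)
$41 L p{\left(x{\left(-1 \right)} \right)} = 41 \cdot \frac{73}{49} \left(- 1^{-1}\right) = \frac{2993 \left(\left(-1\right) 1\right)}{49} = \frac{2993}{49} \left(-1\right) = - \frac{2993}{49}$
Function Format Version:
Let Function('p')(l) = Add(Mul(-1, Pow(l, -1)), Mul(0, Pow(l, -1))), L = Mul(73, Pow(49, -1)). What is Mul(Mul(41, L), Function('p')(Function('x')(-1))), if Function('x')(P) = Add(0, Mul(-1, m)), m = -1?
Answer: Rational(-2993, 49) ≈ -61.082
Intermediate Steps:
L = Rational(73, 49) (L = Mul(73, Rational(1, 49)) = Rational(73, 49) ≈ 1.4898)
Function('x')(P) = 1 (Function('x')(P) = Add(0, Mul(-1, -1)) = Add(0, 1) = 1)
Function('p')(l) = Mul(-1, Pow(l, -1)) (Function('p')(l) = Add(Mul(-1, Pow(l, -1)), 0) = Mul(-1, Pow(l, -1)))
Mul(Mul(41, L), Function('p')(Function('x')(-1))) = Mul(Mul(41, Rational(73, 49)), Mul(-1, Pow(1, -1))) = Mul(Rational(2993, 49), Mul(-1, 1)) = Mul(Rational(2993, 49), -1) = Rational(-2993, 49)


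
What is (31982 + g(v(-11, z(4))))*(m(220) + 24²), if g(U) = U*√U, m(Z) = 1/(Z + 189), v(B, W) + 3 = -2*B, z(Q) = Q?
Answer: 7534479470/409 + 4476115*√19/409 ≈ 1.8469e+7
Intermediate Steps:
v(B, W) = -3 - 2*B
m(Z) = 1/(189 + Z)
g(U) = U^(3/2)
(31982 + g(v(-11, z(4))))*(m(220) + 24²) = (31982 + (-3 - 2*(-11))^(3/2))*(1/(189 + 220) + 24²) = (31982 + (-3 + 22)^(3/2))*(1/409 + 576) = (31982 + 19^(3/2))*(1/409 + 576) = (31982 + 19*√19)*(235585/409) = 7534479470/409 + 4476115*√19/409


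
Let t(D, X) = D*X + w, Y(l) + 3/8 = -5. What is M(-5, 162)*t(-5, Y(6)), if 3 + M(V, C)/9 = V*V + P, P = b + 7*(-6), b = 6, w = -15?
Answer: -5985/4 ≈ -1496.3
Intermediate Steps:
Y(l) = -43/8 (Y(l) = -3/8 - 5 = -43/8)
P = -36 (P = 6 + 7*(-6) = 6 - 42 = -36)
M(V, C) = -351 + 9*V² (M(V, C) = -27 + 9*(V*V - 36) = -27 + 9*(V² - 36) = -27 + 9*(-36 + V²) = -27 + (-324 + 9*V²) = -351 + 9*V²)
t(D, X) = -15 + D*X (t(D, X) = D*X - 15 = -15 + D*X)
M(-5, 162)*t(-5, Y(6)) = (-351 + 9*(-5)²)*(-15 - 5*(-43/8)) = (-351 + 9*25)*(-15 + 215/8) = (-351 + 225)*(95/8) = -126*95/8 = -5985/4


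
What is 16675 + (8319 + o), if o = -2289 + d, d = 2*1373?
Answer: 25451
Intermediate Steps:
d = 2746
o = 457 (o = -2289 + 2746 = 457)
16675 + (8319 + o) = 16675 + (8319 + 457) = 16675 + 8776 = 25451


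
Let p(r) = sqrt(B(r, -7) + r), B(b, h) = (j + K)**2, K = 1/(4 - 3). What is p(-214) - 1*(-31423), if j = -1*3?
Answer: 31423 + I*sqrt(210) ≈ 31423.0 + 14.491*I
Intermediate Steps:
K = 1 (K = 1/1 = 1)
j = -3
B(b, h) = 4 (B(b, h) = (-3 + 1)**2 = (-2)**2 = 4)
p(r) = sqrt(4 + r)
p(-214) - 1*(-31423) = sqrt(4 - 214) - 1*(-31423) = sqrt(-210) + 31423 = I*sqrt(210) + 31423 = 31423 + I*sqrt(210)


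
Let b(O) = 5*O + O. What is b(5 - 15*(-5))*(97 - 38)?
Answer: 28320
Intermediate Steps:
b(O) = 6*O
b(5 - 15*(-5))*(97 - 38) = (6*(5 - 15*(-5)))*(97 - 38) = (6*(5 - 5*(-15)))*59 = (6*(5 + 75))*59 = (6*80)*59 = 480*59 = 28320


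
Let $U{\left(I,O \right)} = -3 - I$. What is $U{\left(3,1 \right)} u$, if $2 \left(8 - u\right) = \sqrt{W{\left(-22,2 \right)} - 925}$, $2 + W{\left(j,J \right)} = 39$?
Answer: $-48 + 6 i \sqrt{222} \approx -48.0 + 89.398 i$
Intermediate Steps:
$W{\left(j,J \right)} = 37$ ($W{\left(j,J \right)} = -2 + 39 = 37$)
$u = 8 - i \sqrt{222}$ ($u = 8 - \frac{\sqrt{37 - 925}}{2} = 8 - \frac{\sqrt{-888}}{2} = 8 - \frac{2 i \sqrt{222}}{2} = 8 - i \sqrt{222} \approx 8.0 - 14.9 i$)
$U{\left(3,1 \right)} u = \left(-3 - 3\right) \left(8 - i \sqrt{222}\right) = - 6 \left(8 - i \sqrt{222}\right) = -48 + 6 i \sqrt{222}$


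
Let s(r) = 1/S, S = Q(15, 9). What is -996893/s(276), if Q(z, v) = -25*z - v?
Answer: 382806912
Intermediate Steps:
Q(z, v) = -v - 25*z
S = -384 (S = -1*9 - 25*15 = -9 - 375 = -384)
s(r) = -1/384 (s(r) = 1/(-384) = -1/384)
-996893/s(276) = -996893/(-1/384) = -996893*(-384) = 382806912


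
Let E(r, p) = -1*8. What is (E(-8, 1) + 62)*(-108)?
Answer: -5832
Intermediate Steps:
E(r, p) = -8
(E(-8, 1) + 62)*(-108) = (-8 + 62)*(-108) = 54*(-108) = -5832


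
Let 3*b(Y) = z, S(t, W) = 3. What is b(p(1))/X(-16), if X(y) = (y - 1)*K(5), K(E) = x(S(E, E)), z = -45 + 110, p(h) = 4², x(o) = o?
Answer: -65/153 ≈ -0.42484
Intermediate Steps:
p(h) = 16
z = 65
b(Y) = 65/3 (b(Y) = (⅓)*65 = 65/3)
K(E) = 3
X(y) = -3 + 3*y (X(y) = (y - 1)*3 = (-1 + y)*3 = -3 + 3*y)
b(p(1))/X(-16) = 65/(3*(-3 + 3*(-16))) = 65/(3*(-3 - 48)) = (65/3)/(-51) = (65/3)*(-1/51) = -65/153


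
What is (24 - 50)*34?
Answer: -884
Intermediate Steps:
(24 - 50)*34 = -26*34 = -884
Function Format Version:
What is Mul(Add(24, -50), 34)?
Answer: -884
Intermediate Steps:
Mul(Add(24, -50), 34) = Mul(-26, 34) = -884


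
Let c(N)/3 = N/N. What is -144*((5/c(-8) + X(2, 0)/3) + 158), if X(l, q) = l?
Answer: -23088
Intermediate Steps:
c(N) = 3 (c(N) = 3*(N/N) = 3*1 = 3)
-144*((5/c(-8) + X(2, 0)/3) + 158) = -144*((5/3 + 2/3) + 158) = -144*((5*(⅓) + 2*(⅓)) + 158) = -144*((5/3 + ⅔) + 158) = -144*(7/3 + 158) = -144*481/3 = -23088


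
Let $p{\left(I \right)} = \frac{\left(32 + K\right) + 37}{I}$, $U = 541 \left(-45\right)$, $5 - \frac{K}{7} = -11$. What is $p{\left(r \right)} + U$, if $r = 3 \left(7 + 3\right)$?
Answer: $- \frac{730169}{30} \approx -24339.0$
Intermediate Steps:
$K = 112$ ($K = 35 - -77 = 35 + 77 = 112$)
$r = 30$ ($r = 3 \cdot 10 = 30$)
$U = -24345$
$p{\left(I \right)} = \frac{181}{I}$ ($p{\left(I \right)} = \frac{\left(32 + 112\right) + 37}{I} = \frac{144 + 37}{I} = \frac{181}{I}$)
$p{\left(r \right)} + U = \frac{181}{30} - 24345 = - \frac{730169}{30}$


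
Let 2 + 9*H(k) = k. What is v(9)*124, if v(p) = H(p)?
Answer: 868/9 ≈ 96.444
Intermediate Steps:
H(k) = -2/9 + k/9
v(p) = -2/9 + p/9
v(9)*124 = (-2/9 + (⅑)*9)*124 = (-2/9 + 1)*124 = (7/9)*124 = 868/9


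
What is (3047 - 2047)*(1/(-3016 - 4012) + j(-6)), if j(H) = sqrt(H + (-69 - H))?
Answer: -250/1757 + 1000*I*sqrt(69) ≈ -0.14229 + 8306.6*I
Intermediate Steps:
j(H) = I*sqrt(69) (j(H) = sqrt(-69) = I*sqrt(69))
(3047 - 2047)*(1/(-3016 - 4012) + j(-6)) = (3047 - 2047)*(1/(-3016 - 4012) + I*sqrt(69)) = 1000*(1/(-7028) + I*sqrt(69)) = 1000*(-1/7028 + I*sqrt(69)) = -250/1757 + 1000*I*sqrt(69)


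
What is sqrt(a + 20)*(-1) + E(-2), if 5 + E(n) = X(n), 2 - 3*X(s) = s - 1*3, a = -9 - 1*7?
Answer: -14/3 ≈ -4.6667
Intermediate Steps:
a = -16 (a = -9 - 7 = -16)
X(s) = 5/3 - s/3 (X(s) = 2/3 - (s - 1*3)/3 = 2/3 - (s - 3)/3 = 2/3 - (-3 + s)/3 = 2/3 + (1 - s/3) = 5/3 - s/3)
E(n) = -10/3 - n/3 (E(n) = -5 + (5/3 - n/3) = -10/3 - n/3)
sqrt(a + 20)*(-1) + E(-2) = sqrt(-16 + 20)*(-1) + (-10/3 - 1/3*(-2)) = sqrt(4)*(-1) + (-10/3 + 2/3) = 2*(-1) - 8/3 = -2 - 8/3 = -14/3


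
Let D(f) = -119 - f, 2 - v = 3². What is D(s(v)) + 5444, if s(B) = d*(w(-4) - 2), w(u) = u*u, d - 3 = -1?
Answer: 5297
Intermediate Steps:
d = 2 (d = 3 - 1 = 2)
w(u) = u²
v = -7 (v = 2 - 1*3² = 2 - 1*9 = 2 - 9 = -7)
s(B) = 28 (s(B) = 2*((-4)² - 2) = 2*(16 - 2) = 2*14 = 28)
D(s(v)) + 5444 = (-119 - 1*28) + 5444 = (-119 - 28) + 5444 = -147 + 5444 = 5297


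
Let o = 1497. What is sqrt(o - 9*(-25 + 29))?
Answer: sqrt(1461) ≈ 38.223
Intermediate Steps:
sqrt(o - 9*(-25 + 29)) = sqrt(1497 - 9*(-25 + 29)) = sqrt(1497 - 9*4) = sqrt(1497 - 36) = sqrt(1461)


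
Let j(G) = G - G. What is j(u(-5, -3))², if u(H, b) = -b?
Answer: 0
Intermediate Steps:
j(G) = 0
j(u(-5, -3))² = 0² = 0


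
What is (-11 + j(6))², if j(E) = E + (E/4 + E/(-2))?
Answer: 169/4 ≈ 42.250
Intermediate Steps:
j(E) = 3*E/4 (j(E) = E + (E*(¼) + E*(-½)) = E + (E/4 - E/2) = E - E/4 = 3*E/4)
(-11 + j(6))² = (-11 + (¾)*6)² = (-11 + 9/2)² = (-13/2)² = 169/4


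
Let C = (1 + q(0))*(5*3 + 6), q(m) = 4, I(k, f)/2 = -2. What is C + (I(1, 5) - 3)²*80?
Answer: 4025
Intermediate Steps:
I(k, f) = -4 (I(k, f) = 2*(-2) = -4)
C = 105 (C = (1 + 4)*(5*3 + 6) = 5*(15 + 6) = 5*21 = 105)
C + (I(1, 5) - 3)²*80 = 105 + (-4 - 3)²*80 = 105 + (-7)²*80 = 105 + 49*80 = 105 + 3920 = 4025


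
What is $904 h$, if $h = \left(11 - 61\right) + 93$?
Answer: $38872$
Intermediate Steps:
$h = 43$ ($h = -50 + 93 = 43$)
$904 h = 904 \cdot 43 = 38872$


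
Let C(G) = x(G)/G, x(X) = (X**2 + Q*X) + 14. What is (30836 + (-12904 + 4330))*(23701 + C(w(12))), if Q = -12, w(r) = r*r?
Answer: 19100606773/36 ≈ 5.3057e+8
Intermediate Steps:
w(r) = r**2
x(X) = 14 + X**2 - 12*X (x(X) = (X**2 - 12*X) + 14 = 14 + X**2 - 12*X)
C(G) = (14 + G**2 - 12*G)/G
(30836 + (-12904 + 4330))*(23701 + C(w(12))) = (30836 + (-12904 + 4330))*(23701 + (-12 + 12**2 + 14/(12**2))) = (30836 - 8574)*(23701 + (-12 + 144 + 14/144)) = 22262*(23701 + (-12 + 144 + 14*(1/144))) = 22262*(23701 + (-12 + 144 + 7/72)) = 22262*(23701 + 9511/72) = 22262*(1715983/72) = 19100606773/36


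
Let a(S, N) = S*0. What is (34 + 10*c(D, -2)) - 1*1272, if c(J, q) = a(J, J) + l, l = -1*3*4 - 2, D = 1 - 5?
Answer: -1378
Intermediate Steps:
D = -4
a(S, N) = 0
l = -14 (l = -3*4 - 2 = -12 - 2 = -14)
c(J, q) = -14 (c(J, q) = 0 - 14 = -14)
(34 + 10*c(D, -2)) - 1*1272 = (34 + 10*(-14)) - 1*1272 = (34 - 140) - 1272 = -106 - 1272 = -1378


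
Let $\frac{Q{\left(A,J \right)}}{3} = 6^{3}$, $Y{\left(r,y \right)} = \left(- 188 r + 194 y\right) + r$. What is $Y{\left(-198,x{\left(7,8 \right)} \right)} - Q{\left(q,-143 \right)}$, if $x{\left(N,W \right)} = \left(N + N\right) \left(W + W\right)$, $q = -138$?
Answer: $79834$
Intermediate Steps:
$x{\left(N,W \right)} = 4 N W$ ($x{\left(N,W \right)} = 2 N 2 W = 4 N W$)
$Y{\left(r,y \right)} = - 187 r + 194 y$
$Q{\left(A,J \right)} = 648$ ($Q{\left(A,J \right)} = 3 \cdot 6^{3} = 3 \cdot 216 = 648$)
$Y{\left(-198,x{\left(7,8 \right)} \right)} - Q{\left(q,-143 \right)} = \left(\left(-187\right) \left(-198\right) + 194 \cdot 4 \cdot 7 \cdot 8\right) - 648 = \left(37026 + 194 \cdot 224\right) - 648 = \left(37026 + 43456\right) - 648 = 80482 - 648 = 79834$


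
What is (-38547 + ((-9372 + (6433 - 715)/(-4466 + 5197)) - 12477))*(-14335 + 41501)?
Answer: -70541725284/43 ≈ -1.6405e+9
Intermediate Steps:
(-38547 + ((-9372 + (6433 - 715)/(-4466 + 5197)) - 12477))*(-14335 + 41501) = (-38547 + ((-9372 + 5718/731) - 12477))*27166 = (-38547 + (-6845214/731 - 12477))*27166 = (-38547 - 15965901/731)*27166 = -44143758/731*27166 = -70541725284/43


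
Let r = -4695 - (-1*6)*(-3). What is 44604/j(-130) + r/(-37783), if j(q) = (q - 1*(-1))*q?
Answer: 294051657/105603485 ≈ 2.7845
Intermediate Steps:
j(q) = q*(1 + q) (j(q) = (q + 1)*q = (1 + q)*q = q*(1 + q))
r = -4713 (r = -4695 - (-6)*(-3) = -4695 - 1*18 = -4695 - 18 = -4713)
44604/j(-130) + r/(-37783) = 44604/((-130*(1 - 130))) - 4713/(-37783) = 44604/((-130*(-129))) - 4713*(-1/37783) = 44604/16770 + 4713/37783 = 44604*(1/16770) + 4713/37783 = 7434/2795 + 4713/37783 = 294051657/105603485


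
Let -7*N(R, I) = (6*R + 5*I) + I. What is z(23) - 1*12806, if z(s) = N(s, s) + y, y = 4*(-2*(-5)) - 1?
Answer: -89645/7 ≈ -12806.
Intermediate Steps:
N(R, I) = -6*I/7 - 6*R/7 (N(R, I) = -((6*R + 5*I) + I)/7 = -((5*I + 6*R) + I)/7 = -(6*I + 6*R)/7 = -6*I/7 - 6*R/7)
y = 39 (y = 4*10 - 1 = 40 - 1 = 39)
z(s) = 39 - 12*s/7 (z(s) = (-6*s/7 - 6*s/7) + 39 = -12*s/7 + 39 = 39 - 12*s/7)
z(23) - 1*12806 = (39 - 12/7*23) - 1*12806 = (39 - 276/7) - 12806 = -3/7 - 12806 = -89645/7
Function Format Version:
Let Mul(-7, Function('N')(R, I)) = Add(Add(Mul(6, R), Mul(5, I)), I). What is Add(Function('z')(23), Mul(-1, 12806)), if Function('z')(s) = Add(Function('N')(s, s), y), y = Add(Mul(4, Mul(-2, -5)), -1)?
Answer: Rational(-89645, 7) ≈ -12806.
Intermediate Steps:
Function('N')(R, I) = Add(Mul(Rational(-6, 7), I), Mul(Rational(-6, 7), R)) (Function('N')(R, I) = Mul(Rational(-1, 7), Add(Add(Mul(6, R), Mul(5, I)), I)) = Mul(Rational(-1, 7), Add(Add(Mul(5, I), Mul(6, R)), I)) = Mul(Rational(-1, 7), Add(Mul(6, I), Mul(6, R))) = Add(Mul(Rational(-6, 7), I), Mul(Rational(-6, 7), R)))
y = 39 (y = Add(Mul(4, 10), -1) = Add(40, -1) = 39)
Function('z')(s) = Add(39, Mul(Rational(-12, 7), s)) (Function('z')(s) = Add(Add(Mul(Rational(-6, 7), s), Mul(Rational(-6, 7), s)), 39) = Add(Mul(Rational(-12, 7), s), 39) = Add(39, Mul(Rational(-12, 7), s)))
Add(Function('z')(23), Mul(-1, 12806)) = Add(Add(39, Mul(Rational(-12, 7), 23)), Mul(-1, 12806)) = Add(Add(39, Rational(-276, 7)), -12806) = Add(Rational(-3, 7), -12806) = Rational(-89645, 7)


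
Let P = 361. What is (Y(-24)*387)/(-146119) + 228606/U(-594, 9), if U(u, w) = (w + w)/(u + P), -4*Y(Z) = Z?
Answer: -1297176251393/438357 ≈ -2.9592e+6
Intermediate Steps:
Y(Z) = -Z/4
U(u, w) = 2*w/(361 + u) (U(u, w) = (w + w)/(u + 361) = (2*w)/(361 + u) = 2*w/(361 + u))
(Y(-24)*387)/(-146119) + 228606/U(-594, 9) = (-¼*(-24)*387)/(-146119) + 228606/((2*9/(361 - 594))) = (6*387)*(-1/146119) + 228606/((2*9/(-233))) = 2322*(-1/146119) + 228606/((2*9*(-1/233))) = -2322/146119 + 228606/(-18/233) = -2322/146119 + 228606*(-233/18) = -2322/146119 - 8877533/3 = -1297176251393/438357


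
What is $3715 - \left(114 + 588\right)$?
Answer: $3013$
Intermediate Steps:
$3715 - \left(114 + 588\right) = 3715 - 702 = 3013$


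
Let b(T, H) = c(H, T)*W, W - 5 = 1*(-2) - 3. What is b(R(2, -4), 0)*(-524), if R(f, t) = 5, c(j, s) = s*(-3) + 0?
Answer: 0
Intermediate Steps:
c(j, s) = -3*s (c(j, s) = -3*s + 0 = -3*s)
W = 0 (W = 5 + (1*(-2) - 3) = 5 + (-2 - 3) = 5 - 5 = 0)
b(T, H) = 0 (b(T, H) = -3*T*0 = 0)
b(R(2, -4), 0)*(-524) = 0*(-524) = 0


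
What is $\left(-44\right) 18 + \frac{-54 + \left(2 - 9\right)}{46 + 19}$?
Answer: $- \frac{51541}{65} \approx -792.94$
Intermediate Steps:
$\left(-44\right) 18 + \frac{-54 + \left(2 - 9\right)}{46 + 19} = -792 + \frac{-54 + \left(2 - 9\right)}{65} = -792 + \left(-54 - 7\right) \frac{1}{65} = -792 - \frac{61}{65} = - \frac{51541}{65}$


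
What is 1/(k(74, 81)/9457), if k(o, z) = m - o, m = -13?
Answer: -9457/87 ≈ -108.70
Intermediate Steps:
k(o, z) = -13 - o
1/(k(74, 81)/9457) = 1/((-13 - 1*74)/9457) = 1/((-13 - 74)*(1/9457)) = 1/(-87*1/9457) = 1/(-87/9457) = -9457/87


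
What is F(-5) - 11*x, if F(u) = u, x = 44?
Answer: -489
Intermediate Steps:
F(-5) - 11*x = -5 - 11*44 = -5 - 484 = -489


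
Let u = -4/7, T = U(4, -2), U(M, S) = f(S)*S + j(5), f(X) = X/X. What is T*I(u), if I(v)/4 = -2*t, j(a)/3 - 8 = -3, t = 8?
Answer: -832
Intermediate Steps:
f(X) = 1
j(a) = 15 (j(a) = 24 + 3*(-3) = 24 - 9 = 15)
U(M, S) = 15 + S (U(M, S) = 1*S + 15 = S + 15 = 15 + S)
T = 13 (T = 15 - 2 = 13)
u = -4/7 (u = -4*⅐ = -4/7 ≈ -0.57143)
I(v) = -64 (I(v) = 4*(-2*8) = 4*(-16) = -64)
T*I(u) = 13*(-64) = -832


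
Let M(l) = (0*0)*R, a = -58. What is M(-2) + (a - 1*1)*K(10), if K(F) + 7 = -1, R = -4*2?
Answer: 472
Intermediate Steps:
R = -8
K(F) = -8 (K(F) = -7 - 1 = -8)
M(l) = 0 (M(l) = (0*0)*(-8) = 0*(-8) = 0)
M(-2) + (a - 1*1)*K(10) = 0 + (-58 - 1*1)*(-8) = 0 + (-58 - 1)*(-8) = 0 - 59*(-8) = 0 + 472 = 472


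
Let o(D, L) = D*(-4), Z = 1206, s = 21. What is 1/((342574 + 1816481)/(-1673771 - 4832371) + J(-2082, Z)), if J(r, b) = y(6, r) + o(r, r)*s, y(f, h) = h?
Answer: 2168714/374766071799 ≈ 5.7868e-6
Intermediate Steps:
o(D, L) = -4*D
J(r, b) = -83*r (J(r, b) = r - 4*r*21 = r - 84*r = -83*r)
1/((342574 + 1816481)/(-1673771 - 4832371) + J(-2082, Z)) = 1/((342574 + 1816481)/(-1673771 - 4832371) - 83*(-2082)) = 1/(2159055/(-6506142) + 172806) = 1/(2159055*(-1/6506142) + 172806) = 1/(-719685/2168714 + 172806) = 1/(374766071799/2168714) = 2168714/374766071799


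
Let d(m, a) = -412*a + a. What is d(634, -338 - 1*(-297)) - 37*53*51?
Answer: -83160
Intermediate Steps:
d(m, a) = -411*a
d(634, -338 - 1*(-297)) - 37*53*51 = -411*(-338 - 1*(-297)) - 37*53*51 = -411*(-338 + 297) - 1961*51 = -411*(-41) - 1*100011 = 16851 - 100011 = -83160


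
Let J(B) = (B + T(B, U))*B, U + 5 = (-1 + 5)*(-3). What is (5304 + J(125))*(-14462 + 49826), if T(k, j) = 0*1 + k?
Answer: 1292695656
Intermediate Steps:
U = -17 (U = -5 + (-1 + 5)*(-3) = -5 + 4*(-3) = -5 - 12 = -17)
T(k, j) = k (T(k, j) = 0 + k = k)
J(B) = 2*B² (J(B) = (B + B)*B = (2*B)*B = 2*B²)
(5304 + J(125))*(-14462 + 49826) = (5304 + 2*125²)*(-14462 + 49826) = (5304 + 2*15625)*35364 = (5304 + 31250)*35364 = 36554*35364 = 1292695656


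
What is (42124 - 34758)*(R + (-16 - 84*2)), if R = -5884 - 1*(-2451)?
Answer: -26642822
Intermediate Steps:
R = -3433 (R = -5884 + 2451 = -3433)
(42124 - 34758)*(R + (-16 - 84*2)) = (42124 - 34758)*(-3433 + (-16 - 84*2)) = 7366*(-3433 + (-16 - 168)) = 7366*(-3433 - 184) = 7366*(-3617) = -26642822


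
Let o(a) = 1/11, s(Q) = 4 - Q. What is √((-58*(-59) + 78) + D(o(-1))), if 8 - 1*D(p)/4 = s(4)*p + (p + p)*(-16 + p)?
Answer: 2*√107193/11 ≈ 59.528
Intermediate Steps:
o(a) = 1/11
D(p) = 32 - 8*p*(-16 + p) (D(p) = 32 - 4*((4 - 1*4)*p + (p + p)*(-16 + p)) = 32 - 4*((4 - 4)*p + (2*p)*(-16 + p)) = 32 - 4*(0*p + 2*p*(-16 + p)) = 32 - 4*(0 + 2*p*(-16 + p)) = 32 - 8*p*(-16 + p))
√((-58*(-59) + 78) + D(o(-1))) = √((-58*(-59) + 78) + (32 - 8*(1/11)² + 128*(1/11))) = √((3422 + 78) + (32 - 8*1/121 + 128/11)) = √(3500 + (32 - 8/121 + 128/11)) = √(3500 + 5272/121) = √(428772/121) = 2*√107193/11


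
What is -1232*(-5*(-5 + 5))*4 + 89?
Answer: 89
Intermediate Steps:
-1232*(-5*(-5 + 5))*4 + 89 = -1232*(-5*0)*4 + 89 = -0*4 + 89 = -1232*0 + 89 = 0 + 89 = 89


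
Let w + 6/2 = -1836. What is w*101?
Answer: -185739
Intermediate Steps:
w = -1839 (w = -3 - 1836 = -1839)
w*101 = -1839*101 = -185739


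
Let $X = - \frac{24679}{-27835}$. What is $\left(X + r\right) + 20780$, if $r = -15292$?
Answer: $\frac{152783159}{27835} \approx 5488.9$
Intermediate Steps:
$X = \frac{24679}{27835}$ ($X = \left(-24679\right) \left(- \frac{1}{27835}\right) = \frac{24679}{27835} \approx 0.88662$)
$\left(X + r\right) + 20780 = \left(\frac{24679}{27835} - 15292\right) + 20780 = - \frac{425628141}{27835} + 20780 = \frac{152783159}{27835}$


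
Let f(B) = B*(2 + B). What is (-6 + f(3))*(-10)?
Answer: -90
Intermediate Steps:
(-6 + f(3))*(-10) = (-6 + 3*(2 + 3))*(-10) = (-6 + 3*5)*(-10) = (-6 + 15)*(-10) = 9*(-10) = -90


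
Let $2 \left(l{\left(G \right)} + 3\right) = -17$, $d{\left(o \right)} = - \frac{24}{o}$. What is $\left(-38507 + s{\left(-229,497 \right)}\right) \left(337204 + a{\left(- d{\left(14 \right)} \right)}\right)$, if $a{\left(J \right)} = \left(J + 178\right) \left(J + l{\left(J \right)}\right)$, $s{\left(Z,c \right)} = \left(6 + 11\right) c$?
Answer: $- \frac{70579717962}{7} \approx -1.0083 \cdot 10^{10}$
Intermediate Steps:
$l{\left(G \right)} = - \frac{23}{2}$ ($l{\left(G \right)} = -3 + \frac{1}{2} \left(-17\right) = -3 - \frac{17}{2} = - \frac{23}{2}$)
$s{\left(Z,c \right)} = 17 c$
$a{\left(J \right)} = \left(178 + J\right) \left(- \frac{23}{2} + J\right)$ ($a{\left(J \right)} = \left(J + 178\right) \left(J - \frac{23}{2}\right) = \left(178 + J\right) \left(- \frac{23}{2} + J\right)$)
$\left(-38507 + s{\left(-229,497 \right)}\right) \left(337204 + a{\left(- d{\left(14 \right)} \right)}\right) = \left(-38507 + 17 \cdot 497\right) \left(337204 + \left(-2047 + \left(- \frac{-24}{14}\right)^{2} + \frac{333 \left(- \frac{-24}{14}\right)}{2}\right)\right) = \left(-38507 + 8449\right) \left(337204 + \left(-2047 + \left(- \frac{-24}{14}\right)^{2} + \frac{333 \left(- \frac{-24}{14}\right)}{2}\right)\right) = - 30058 \left(337204 + \left(-2047 + \left(\left(-1\right) \left(- \frac{12}{7}\right)\right)^{2} + \frac{333 \left(\left(-1\right) \left(- \frac{12}{7}\right)\right)}{2}\right)\right) = - 30058 \left(337204 + \left(-2047 + \left(\frac{12}{7}\right)^{2} + \frac{333}{2} \cdot \frac{12}{7}\right)\right) = - 30058 \left(337204 + \left(-2047 + \frac{144}{49} + \frac{1998}{7}\right)\right) = - 30058 \left(337204 - \frac{86173}{49}\right) = \left(-30058\right) \frac{16436823}{49} = - \frac{70579717962}{7}$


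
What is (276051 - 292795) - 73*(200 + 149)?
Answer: -42221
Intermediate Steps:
(276051 - 292795) - 73*(200 + 149) = -16744 - 73*349 = -16744 - 25477 = -42221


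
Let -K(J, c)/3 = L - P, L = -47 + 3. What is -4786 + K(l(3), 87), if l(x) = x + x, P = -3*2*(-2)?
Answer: -4618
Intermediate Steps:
L = -44
P = 12 (P = -6*(-2) = 12)
l(x) = 2*x
K(J, c) = 168 (K(J, c) = -3*(-44 - 1*12) = -3*(-44 - 12) = -3*(-56) = 168)
-4786 + K(l(3), 87) = -4786 + 168 = -4618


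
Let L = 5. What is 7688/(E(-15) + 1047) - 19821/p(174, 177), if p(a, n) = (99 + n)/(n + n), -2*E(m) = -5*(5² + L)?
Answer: -655878455/25806 ≈ -25416.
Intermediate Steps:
E(m) = 75 (E(m) = -(-5)*(5² + 5)/2 = -(-5)*(25 + 5)/2 = -(-5)*30/2 = -½*(-150) = 75)
p(a, n) = (99 + n)/(2*n) (p(a, n) = (99 + n)/((2*n)) = (99 + n)*(1/(2*n)) = (99 + n)/(2*n))
7688/(E(-15) + 1047) - 19821/p(174, 177) = 7688/(75 + 1047) - 19821*354/(99 + 177) = 7688/1122 - 19821/((½)*(1/177)*276) = 7688*(1/1122) - 19821/46/59 = 3844/561 - 19821*59/46 = 3844/561 - 1169439/46 = -655878455/25806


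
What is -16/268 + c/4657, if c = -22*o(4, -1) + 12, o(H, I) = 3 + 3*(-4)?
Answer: -4558/312019 ≈ -0.014608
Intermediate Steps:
o(H, I) = -9 (o(H, I) = 3 - 12 = -9)
c = 210 (c = -22*(-9) + 12 = 198 + 12 = 210)
-16/268 + c/4657 = -16/268 + 210/4657 = -16*1/268 + 210*(1/4657) = -4/67 + 210/4657 = -4558/312019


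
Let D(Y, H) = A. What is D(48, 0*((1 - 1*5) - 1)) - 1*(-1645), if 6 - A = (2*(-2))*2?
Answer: 1659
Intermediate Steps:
A = 14 (A = 6 - 2*(-2)*2 = 6 - (-4)*2 = 6 - 1*(-8) = 6 + 8 = 14)
D(Y, H) = 14
D(48, 0*((1 - 1*5) - 1)) - 1*(-1645) = 14 - 1*(-1645) = 14 + 1645 = 1659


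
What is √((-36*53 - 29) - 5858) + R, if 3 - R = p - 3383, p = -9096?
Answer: 12482 + I*√7795 ≈ 12482.0 + 88.289*I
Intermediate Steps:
R = 12482 (R = 3 - (-9096 - 3383) = 3 - 1*(-12479) = 3 + 12479 = 12482)
√((-36*53 - 29) - 5858) + R = √((-36*53 - 29) - 5858) + 12482 = √((-1908 - 29) - 5858) + 12482 = √(-1937 - 5858) + 12482 = √(-7795) + 12482 = I*√7795 + 12482 = 12482 + I*√7795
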